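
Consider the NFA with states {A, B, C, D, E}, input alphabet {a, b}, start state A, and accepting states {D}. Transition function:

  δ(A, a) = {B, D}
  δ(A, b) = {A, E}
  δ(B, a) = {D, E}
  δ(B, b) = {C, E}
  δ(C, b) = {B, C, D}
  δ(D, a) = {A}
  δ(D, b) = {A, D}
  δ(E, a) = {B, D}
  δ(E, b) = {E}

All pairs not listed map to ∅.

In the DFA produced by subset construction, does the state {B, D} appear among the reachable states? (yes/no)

Start state of the DFA: {A}.
{A} --a--> {B, D}  [new]
{A} --b--> {A, E}  [new]
{B, D} --a--> {A, D, E}  [new]
{B, D} --b--> {A, C, D, E}  [new]
{A, E} --a--> {B, D}  [seen]
{A, E} --b--> {A, E}  [seen]
{A, D, E} --a--> {A, B, D}  [new]
{A, D, E} --b--> {A, D, E}  [seen]
{A, C, D, E} --a--> {A, B, D}  [seen]
{A, C, D, E} --b--> {A, B, C, D, E}  [new]
{A, B, D} --a--> {A, B, D, E}  [new]
{A, B, D} --b--> {A, C, D, E}  [seen]
{A, B, C, D, E} --a--> {A, B, D, E}  [seen]
{A, B, C, D, E} --b--> {A, B, C, D, E}  [seen]
{A, B, D, E} --a--> {A, B, D, E}  [seen]
{A, B, D, E} --b--> {A, C, D, E}  [seen]
Reachable DFA states: {A}, {B, D}, {A, E}, {A, D, E}, {A, C, D, E}, {A, B, D}, {A, B, C, D, E}, {A, B, D, E}.
{B, D} is among them.

yes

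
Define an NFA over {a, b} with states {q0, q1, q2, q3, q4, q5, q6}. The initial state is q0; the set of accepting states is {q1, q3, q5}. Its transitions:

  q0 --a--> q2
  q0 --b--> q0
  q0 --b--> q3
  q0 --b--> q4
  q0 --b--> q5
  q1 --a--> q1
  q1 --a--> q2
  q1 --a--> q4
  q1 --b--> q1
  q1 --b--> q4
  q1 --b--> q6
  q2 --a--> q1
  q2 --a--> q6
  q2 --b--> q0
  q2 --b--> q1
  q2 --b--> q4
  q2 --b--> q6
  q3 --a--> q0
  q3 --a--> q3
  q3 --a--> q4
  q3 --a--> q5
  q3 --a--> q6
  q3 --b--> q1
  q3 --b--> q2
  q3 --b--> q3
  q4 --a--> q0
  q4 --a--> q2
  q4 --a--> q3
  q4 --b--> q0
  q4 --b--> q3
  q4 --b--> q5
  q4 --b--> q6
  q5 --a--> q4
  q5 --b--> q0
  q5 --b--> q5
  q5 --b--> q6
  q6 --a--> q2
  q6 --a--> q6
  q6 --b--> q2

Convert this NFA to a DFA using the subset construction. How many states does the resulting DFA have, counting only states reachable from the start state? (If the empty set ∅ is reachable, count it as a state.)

9

Start state of the DFA: {q0}.
{q0} --a--> {q2}  [new]
{q0} --b--> {q0, q3, q4, q5}  [new]
{q2} --a--> {q1, q6}  [new]
{q2} --b--> {q0, q1, q4, q6}  [new]
{q0, q3, q4, q5} --a--> {q0, q2, q3, q4, q5, q6}  [new]
{q0, q3, q4, q5} --b--> {q0, q1, q2, q3, q4, q5, q6}  [new]
{q1, q6} --a--> {q1, q2, q4, q6}  [new]
{q1, q6} --b--> {q1, q2, q4, q6}  [seen]
{q0, q1, q4, q6} --a--> {q0, q1, q2, q3, q4, q6}  [new]
{q0, q1, q4, q6} --b--> {q0, q1, q2, q3, q4, q5, q6}  [seen]
{q0, q2, q3, q4, q5, q6} --a--> {q0, q1, q2, q3, q4, q5, q6}  [seen]
{q0, q2, q3, q4, q5, q6} --b--> {q0, q1, q2, q3, q4, q5, q6}  [seen]
{q0, q1, q2, q3, q4, q5, q6} --a--> {q0, q1, q2, q3, q4, q5, q6}  [seen]
{q0, q1, q2, q3, q4, q5, q6} --b--> {q0, q1, q2, q3, q4, q5, q6}  [seen]
{q1, q2, q4, q6} --a--> {q0, q1, q2, q3, q4, q6}  [seen]
{q1, q2, q4, q6} --b--> {q0, q1, q2, q3, q4, q5, q6}  [seen]
{q0, q1, q2, q3, q4, q6} --a--> {q0, q1, q2, q3, q4, q5, q6}  [seen]
{q0, q1, q2, q3, q4, q6} --b--> {q0, q1, q2, q3, q4, q5, q6}  [seen]
Reachable DFA states: {q0}, {q2}, {q0, q3, q4, q5}, {q1, q6}, {q0, q1, q4, q6}, {q0, q2, q3, q4, q5, q6}, {q0, q1, q2, q3, q4, q5, q6}, {q1, q2, q4, q6}, {q0, q1, q2, q3, q4, q6}.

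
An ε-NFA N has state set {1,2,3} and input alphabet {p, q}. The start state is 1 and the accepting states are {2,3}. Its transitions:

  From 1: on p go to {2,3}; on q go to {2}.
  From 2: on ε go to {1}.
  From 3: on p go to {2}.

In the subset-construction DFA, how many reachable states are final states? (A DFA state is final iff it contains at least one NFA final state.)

2

Start state of the DFA: {1} (ε-closure of the NFA start).
{1} --p--> {1,2,3}  [new]
{1} --q--> {1,2}  [new]
{1,2,3} --p--> {1,2,3}  [seen]
{1,2,3} --q--> {1,2}  [seen]
{1,2} --p--> {1,2,3}  [seen]
{1,2} --q--> {1,2}  [seen]
Reachable DFA states: {1}, {1,2,3}, {1,2}.
Accepting DFA states (contain an NFA accepting state): {1,2,3}, {1,2}.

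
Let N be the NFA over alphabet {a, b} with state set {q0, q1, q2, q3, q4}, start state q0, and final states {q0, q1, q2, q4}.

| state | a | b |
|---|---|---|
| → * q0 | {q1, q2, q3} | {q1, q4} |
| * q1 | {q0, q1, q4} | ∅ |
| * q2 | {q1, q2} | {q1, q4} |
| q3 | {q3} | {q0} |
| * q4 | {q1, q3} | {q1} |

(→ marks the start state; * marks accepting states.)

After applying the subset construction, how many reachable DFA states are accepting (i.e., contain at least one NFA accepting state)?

Start state of the DFA: {q0}.
{q0} --a--> {q1, q2, q3}  [new]
{q0} --b--> {q1, q4}  [new]
{q1, q2, q3} --a--> {q0, q1, q2, q3, q4}  [new]
{q1, q2, q3} --b--> {q0, q1, q4}  [new]
{q1, q4} --a--> {q0, q1, q3, q4}  [new]
{q1, q4} --b--> {q1}  [new]
{q0, q1, q2, q3, q4} --a--> {q0, q1, q2, q3, q4}  [seen]
{q0, q1, q2, q3, q4} --b--> {q0, q1, q4}  [seen]
{q0, q1, q4} --a--> {q0, q1, q2, q3, q4}  [seen]
{q0, q1, q4} --b--> {q1, q4}  [seen]
{q0, q1, q3, q4} --a--> {q0, q1, q2, q3, q4}  [seen]
{q0, q1, q3, q4} --b--> {q0, q1, q4}  [seen]
{q1} --a--> {q0, q1, q4}  [seen]
{q1} --b--> ∅  [new]
∅ --a--> ∅  [seen]
∅ --b--> ∅  [seen]
Reachable DFA states: {q0}, {q1, q2, q3}, {q1, q4}, {q0, q1, q2, q3, q4}, {q0, q1, q4}, {q0, q1, q3, q4}, {q1}, ∅.
Accepting DFA states (contain an NFA accepting state): {q0}, {q1, q2, q3}, {q1, q4}, {q0, q1, q2, q3, q4}, {q0, q1, q4}, {q0, q1, q3, q4}, {q1}.

7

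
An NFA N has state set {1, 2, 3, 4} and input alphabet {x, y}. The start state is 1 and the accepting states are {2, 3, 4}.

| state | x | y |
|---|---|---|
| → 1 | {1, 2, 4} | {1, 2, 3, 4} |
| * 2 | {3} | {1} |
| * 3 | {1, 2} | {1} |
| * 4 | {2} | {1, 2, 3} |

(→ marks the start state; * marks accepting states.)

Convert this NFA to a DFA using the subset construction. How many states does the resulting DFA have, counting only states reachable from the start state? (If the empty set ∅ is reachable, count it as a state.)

3

Start state of the DFA: {1}.
{1} --x--> {1, 2, 4}  [new]
{1} --y--> {1, 2, 3, 4}  [new]
{1, 2, 4} --x--> {1, 2, 3, 4}  [seen]
{1, 2, 4} --y--> {1, 2, 3, 4}  [seen]
{1, 2, 3, 4} --x--> {1, 2, 3, 4}  [seen]
{1, 2, 3, 4} --y--> {1, 2, 3, 4}  [seen]
Reachable DFA states: {1}, {1, 2, 4}, {1, 2, 3, 4}.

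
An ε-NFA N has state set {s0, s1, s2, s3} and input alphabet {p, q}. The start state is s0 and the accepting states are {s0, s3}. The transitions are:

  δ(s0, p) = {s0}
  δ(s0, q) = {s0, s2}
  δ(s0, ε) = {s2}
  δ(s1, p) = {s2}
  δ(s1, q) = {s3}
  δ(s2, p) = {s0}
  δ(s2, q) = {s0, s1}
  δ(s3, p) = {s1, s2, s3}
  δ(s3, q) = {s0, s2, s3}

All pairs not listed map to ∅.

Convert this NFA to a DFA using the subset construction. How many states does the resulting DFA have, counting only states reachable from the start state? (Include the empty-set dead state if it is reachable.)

Start state of the DFA: {s0, s2} (ε-closure of the NFA start).
{s0, s2} --p--> {s0, s2}  [seen]
{s0, s2} --q--> {s0, s1, s2}  [new]
{s0, s1, s2} --p--> {s0, s2}  [seen]
{s0, s1, s2} --q--> {s0, s1, s2, s3}  [new]
{s0, s1, s2, s3} --p--> {s0, s1, s2, s3}  [seen]
{s0, s1, s2, s3} --q--> {s0, s1, s2, s3}  [seen]
Reachable DFA states: {s0, s2}, {s0, s1, s2}, {s0, s1, s2, s3}.

3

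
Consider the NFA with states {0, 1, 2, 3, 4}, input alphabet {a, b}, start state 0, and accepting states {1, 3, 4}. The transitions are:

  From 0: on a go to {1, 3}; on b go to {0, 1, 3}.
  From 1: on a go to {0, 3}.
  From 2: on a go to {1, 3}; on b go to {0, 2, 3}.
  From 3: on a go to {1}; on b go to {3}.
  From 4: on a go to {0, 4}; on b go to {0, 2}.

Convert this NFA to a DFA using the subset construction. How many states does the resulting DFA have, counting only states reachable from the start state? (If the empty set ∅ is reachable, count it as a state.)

7

Start state of the DFA: {0}.
{0} --a--> {1, 3}  [new]
{0} --b--> {0, 1, 3}  [new]
{1, 3} --a--> {0, 1, 3}  [seen]
{1, 3} --b--> {3}  [new]
{0, 1, 3} --a--> {0, 1, 3}  [seen]
{0, 1, 3} --b--> {0, 1, 3}  [seen]
{3} --a--> {1}  [new]
{3} --b--> {3}  [seen]
{1} --a--> {0, 3}  [new]
{1} --b--> ∅  [new]
{0, 3} --a--> {1, 3}  [seen]
{0, 3} --b--> {0, 1, 3}  [seen]
∅ --a--> ∅  [seen]
∅ --b--> ∅  [seen]
Reachable DFA states: {0}, {1, 3}, {0, 1, 3}, {3}, {1}, {0, 3}, ∅.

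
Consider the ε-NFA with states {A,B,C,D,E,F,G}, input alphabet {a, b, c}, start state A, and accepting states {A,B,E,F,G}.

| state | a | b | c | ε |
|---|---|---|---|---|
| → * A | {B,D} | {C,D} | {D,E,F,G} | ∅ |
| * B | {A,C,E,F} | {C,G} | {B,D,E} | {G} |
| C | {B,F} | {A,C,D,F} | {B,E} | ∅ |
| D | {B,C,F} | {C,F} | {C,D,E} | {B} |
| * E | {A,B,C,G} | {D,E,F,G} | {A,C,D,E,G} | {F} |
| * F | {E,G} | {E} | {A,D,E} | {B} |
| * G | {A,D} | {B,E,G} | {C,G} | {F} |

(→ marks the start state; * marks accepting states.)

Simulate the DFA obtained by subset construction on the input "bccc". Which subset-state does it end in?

Start: {A}.
δ(A,b) = {C,D}.
Union: {C,D}.
ε-closure gives {B,C,D,F,G}.
After b: {B,C,D,F,G}.
δ(B,c) = {B,D,E}; δ(C,c) = {B,E}; δ(D,c) = {C,D,E}; δ(F,c) = {A,D,E}; δ(G,c) = {C,G}.
Union: {A,B,C,D,E,G}.
ε-closure gives {A,B,C,D,E,F,G}.
After c: {A,B,C,D,E,F,G}.
δ(A,c) = {D,E,F,G}; δ(B,c) = {B,D,E}; δ(C,c) = {B,E}; δ(D,c) = {C,D,E}; δ(E,c) = {A,C,D,E,G}; δ(F,c) = {A,D,E}; δ(G,c) = {C,G}.
Union: {A,B,C,D,E,F,G}.
After c: {A,B,C,D,E,F,G}.
δ(A,c) = {D,E,F,G}; δ(B,c) = {B,D,E}; δ(C,c) = {B,E}; δ(D,c) = {C,D,E}; δ(E,c) = {A,C,D,E,G}; δ(F,c) = {A,D,E}; δ(G,c) = {C,G}.
Union: {A,B,C,D,E,F,G}.
After c: {A,B,C,D,E,F,G}.

{A,B,C,D,E,F,G}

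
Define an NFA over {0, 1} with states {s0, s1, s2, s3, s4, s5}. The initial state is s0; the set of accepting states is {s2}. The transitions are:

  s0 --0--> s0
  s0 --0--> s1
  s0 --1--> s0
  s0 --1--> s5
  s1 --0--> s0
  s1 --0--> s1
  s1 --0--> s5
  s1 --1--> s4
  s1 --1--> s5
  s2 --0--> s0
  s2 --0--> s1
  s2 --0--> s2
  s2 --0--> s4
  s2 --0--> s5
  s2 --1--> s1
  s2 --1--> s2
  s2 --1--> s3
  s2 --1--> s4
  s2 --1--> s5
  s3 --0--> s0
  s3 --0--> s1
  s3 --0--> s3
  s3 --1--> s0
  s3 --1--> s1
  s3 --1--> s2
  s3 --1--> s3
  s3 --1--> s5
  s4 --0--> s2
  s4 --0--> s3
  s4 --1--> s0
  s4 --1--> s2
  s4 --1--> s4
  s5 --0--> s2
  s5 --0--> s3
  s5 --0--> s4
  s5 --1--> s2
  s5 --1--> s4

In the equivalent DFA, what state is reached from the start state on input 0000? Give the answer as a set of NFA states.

{s0, s1, s2, s3, s4, s5}

Start: {s0}.
δ(s0,0) = {s0, s1}.
Union: {s0, s1}.
After 0: {s0, s1}.
δ(s0,0) = {s0, s1}; δ(s1,0) = {s0, s1, s5}.
Union: {s0, s1, s5}.
After 0: {s0, s1, s5}.
δ(s0,0) = {s0, s1}; δ(s1,0) = {s0, s1, s5}; δ(s5,0) = {s2, s3, s4}.
Union: {s0, s1, s2, s3, s4, s5}.
After 0: {s0, s1, s2, s3, s4, s5}.
δ(s0,0) = {s0, s1}; δ(s1,0) = {s0, s1, s5}; δ(s2,0) = {s0, s1, s2, s4, s5}; δ(s3,0) = {s0, s1, s3}; δ(s4,0) = {s2, s3}; δ(s5,0) = {s2, s3, s4}.
Union: {s0, s1, s2, s3, s4, s5}.
After 0: {s0, s1, s2, s3, s4, s5}.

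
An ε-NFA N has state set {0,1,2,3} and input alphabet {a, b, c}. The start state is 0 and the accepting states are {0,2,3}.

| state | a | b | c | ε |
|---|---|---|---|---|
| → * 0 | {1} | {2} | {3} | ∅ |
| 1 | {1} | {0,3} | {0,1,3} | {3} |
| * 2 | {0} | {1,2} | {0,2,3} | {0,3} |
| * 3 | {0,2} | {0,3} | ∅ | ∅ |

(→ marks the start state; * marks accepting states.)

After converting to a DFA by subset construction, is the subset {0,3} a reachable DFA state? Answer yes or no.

Start state of the DFA: {0} (ε-closure of the NFA start).
{0} --a--> {1,3}  [new]
{0} --b--> {0,2,3}  [new]
{0} --c--> {3}  [new]
{1,3} --a--> {0,1,2,3}  [new]
{1,3} --b--> {0,3}  [new]
{1,3} --c--> {0,1,3}  [new]
{0,2,3} --a--> {0,1,2,3}  [seen]
{0,2,3} --b--> {0,1,2,3}  [seen]
{0,2,3} --c--> {0,2,3}  [seen]
{3} --a--> {0,2,3}  [seen]
{3} --b--> {0,3}  [seen]
{3} --c--> ∅  [new]
{0,1,2,3} --a--> {0,1,2,3}  [seen]
{0,1,2,3} --b--> {0,1,2,3}  [seen]
{0,1,2,3} --c--> {0,1,2,3}  [seen]
{0,3} --a--> {0,1,2,3}  [seen]
{0,3} --b--> {0,2,3}  [seen]
{0,3} --c--> {3}  [seen]
{0,1,3} --a--> {0,1,2,3}  [seen]
{0,1,3} --b--> {0,2,3}  [seen]
{0,1,3} --c--> {0,1,3}  [seen]
∅ --a--> ∅  [seen]
∅ --b--> ∅  [seen]
∅ --c--> ∅  [seen]
Reachable DFA states: {0}, {1,3}, {0,2,3}, {3}, {0,1,2,3}, {0,3}, {0,1,3}, ∅.
{0,3} is among them.

yes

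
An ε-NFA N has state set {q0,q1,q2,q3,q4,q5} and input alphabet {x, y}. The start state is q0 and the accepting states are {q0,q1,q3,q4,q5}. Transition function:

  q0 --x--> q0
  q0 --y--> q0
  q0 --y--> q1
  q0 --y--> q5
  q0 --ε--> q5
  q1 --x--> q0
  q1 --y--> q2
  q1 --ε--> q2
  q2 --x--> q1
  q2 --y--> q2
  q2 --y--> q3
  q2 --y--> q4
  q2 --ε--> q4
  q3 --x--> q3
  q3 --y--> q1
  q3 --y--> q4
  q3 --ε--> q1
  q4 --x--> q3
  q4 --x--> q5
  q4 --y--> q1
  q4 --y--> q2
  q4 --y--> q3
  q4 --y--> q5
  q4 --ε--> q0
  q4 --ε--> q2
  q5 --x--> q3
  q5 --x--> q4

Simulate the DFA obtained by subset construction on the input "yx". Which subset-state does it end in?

Start: {q0,q5}.
δ(q0,y) = {q0,q1,q5}; δ(q5,y) = ∅.
Union: {q0,q1,q5}.
ε-closure gives {q0,q1,q2,q4,q5}.
After y: {q0,q1,q2,q4,q5}.
δ(q0,x) = {q0}; δ(q1,x) = {q0}; δ(q2,x) = {q1}; δ(q4,x) = {q3,q5}; δ(q5,x) = {q3,q4}.
Union: {q0,q1,q3,q4,q5}.
ε-closure gives {q0,q1,q2,q3,q4,q5}.
After x: {q0,q1,q2,q3,q4,q5}.

{q0,q1,q2,q3,q4,q5}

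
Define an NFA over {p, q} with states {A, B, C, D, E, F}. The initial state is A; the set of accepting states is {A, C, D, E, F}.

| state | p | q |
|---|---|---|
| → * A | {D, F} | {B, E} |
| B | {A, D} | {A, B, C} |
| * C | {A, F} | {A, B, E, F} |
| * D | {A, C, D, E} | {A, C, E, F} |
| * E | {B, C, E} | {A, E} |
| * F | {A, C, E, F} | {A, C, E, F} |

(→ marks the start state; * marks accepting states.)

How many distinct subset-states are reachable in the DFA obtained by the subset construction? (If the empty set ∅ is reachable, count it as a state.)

Start state of the DFA: {A}.
{A} --p--> {D, F}  [new]
{A} --q--> {B, E}  [new]
{D, F} --p--> {A, C, D, E, F}  [new]
{D, F} --q--> {A, C, E, F}  [new]
{B, E} --p--> {A, B, C, D, E}  [new]
{B, E} --q--> {A, B, C, E}  [new]
{A, C, D, E, F} --p--> {A, B, C, D, E, F}  [new]
{A, C, D, E, F} --q--> {A, B, C, E, F}  [new]
{A, C, E, F} --p--> {A, B, C, D, E, F}  [seen]
{A, C, E, F} --q--> {A, B, C, E, F}  [seen]
{A, B, C, D, E} --p--> {A, B, C, D, E, F}  [seen]
{A, B, C, D, E} --q--> {A, B, C, E, F}  [seen]
{A, B, C, E} --p--> {A, B, C, D, E, F}  [seen]
{A, B, C, E} --q--> {A, B, C, E, F}  [seen]
{A, B, C, D, E, F} --p--> {A, B, C, D, E, F}  [seen]
{A, B, C, D, E, F} --q--> {A, B, C, E, F}  [seen]
{A, B, C, E, F} --p--> {A, B, C, D, E, F}  [seen]
{A, B, C, E, F} --q--> {A, B, C, E, F}  [seen]
Reachable DFA states: {A}, {D, F}, {B, E}, {A, C, D, E, F}, {A, C, E, F}, {A, B, C, D, E}, {A, B, C, E}, {A, B, C, D, E, F}, {A, B, C, E, F}.

9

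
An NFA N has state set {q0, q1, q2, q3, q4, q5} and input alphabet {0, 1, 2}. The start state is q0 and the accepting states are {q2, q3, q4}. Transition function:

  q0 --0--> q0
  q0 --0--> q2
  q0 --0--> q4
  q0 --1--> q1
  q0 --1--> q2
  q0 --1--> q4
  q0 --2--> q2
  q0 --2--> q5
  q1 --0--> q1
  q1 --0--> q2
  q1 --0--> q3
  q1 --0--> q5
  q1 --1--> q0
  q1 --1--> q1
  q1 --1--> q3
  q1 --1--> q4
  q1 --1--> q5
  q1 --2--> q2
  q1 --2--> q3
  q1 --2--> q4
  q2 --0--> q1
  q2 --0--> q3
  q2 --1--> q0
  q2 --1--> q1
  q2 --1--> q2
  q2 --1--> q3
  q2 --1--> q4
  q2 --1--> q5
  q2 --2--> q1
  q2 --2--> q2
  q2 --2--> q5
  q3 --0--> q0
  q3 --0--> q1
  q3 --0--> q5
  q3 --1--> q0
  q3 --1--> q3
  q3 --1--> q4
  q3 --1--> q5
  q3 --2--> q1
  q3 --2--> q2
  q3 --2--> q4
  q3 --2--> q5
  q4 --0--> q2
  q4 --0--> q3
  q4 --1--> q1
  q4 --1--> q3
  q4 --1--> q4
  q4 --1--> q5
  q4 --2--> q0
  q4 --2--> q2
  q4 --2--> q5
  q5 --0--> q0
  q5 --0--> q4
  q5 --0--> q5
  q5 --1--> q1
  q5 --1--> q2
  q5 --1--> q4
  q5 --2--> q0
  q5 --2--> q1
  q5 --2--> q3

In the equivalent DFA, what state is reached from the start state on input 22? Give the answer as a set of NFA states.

Start: {q0}.
δ(q0,2) = {q2, q5}.
Union: {q2, q5}.
After 2: {q2, q5}.
δ(q2,2) = {q1, q2, q5}; δ(q5,2) = {q0, q1, q3}.
Union: {q0, q1, q2, q3, q5}.
After 2: {q0, q1, q2, q3, q5}.

{q0, q1, q2, q3, q5}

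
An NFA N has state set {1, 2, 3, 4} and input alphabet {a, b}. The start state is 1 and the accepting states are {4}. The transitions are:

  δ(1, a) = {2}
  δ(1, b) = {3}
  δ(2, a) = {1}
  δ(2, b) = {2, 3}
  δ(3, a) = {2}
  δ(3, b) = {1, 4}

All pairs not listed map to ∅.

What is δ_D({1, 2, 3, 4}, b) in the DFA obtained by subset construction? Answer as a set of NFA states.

{1, 2, 3, 4}

δ(1,b) = {3}; δ(2,b) = {2, 3}; δ(3,b) = {1, 4}; δ(4,b) = ∅.
Union: {1, 2, 3, 4}.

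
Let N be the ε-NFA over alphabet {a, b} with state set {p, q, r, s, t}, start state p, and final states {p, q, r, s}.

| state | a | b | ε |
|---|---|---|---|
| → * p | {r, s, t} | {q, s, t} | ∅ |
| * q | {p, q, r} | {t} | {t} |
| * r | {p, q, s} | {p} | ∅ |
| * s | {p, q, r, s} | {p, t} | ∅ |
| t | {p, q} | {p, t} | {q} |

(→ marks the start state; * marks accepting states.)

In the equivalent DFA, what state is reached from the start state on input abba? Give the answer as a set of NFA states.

{p, q, r, s, t}

Start: {p}.
δ(p,a) = {r, s, t}.
Union: {r, s, t}.
ε-closure gives {q, r, s, t}.
After a: {q, r, s, t}.
δ(q,b) = {t}; δ(r,b) = {p}; δ(s,b) = {p, t}; δ(t,b) = {p, t}.
Union: {p, t}.
ε-closure gives {p, q, t}.
After b: {p, q, t}.
δ(p,b) = {q, s, t}; δ(q,b) = {t}; δ(t,b) = {p, t}.
Union: {p, q, s, t}.
After b: {p, q, s, t}.
δ(p,a) = {r, s, t}; δ(q,a) = {p, q, r}; δ(s,a) = {p, q, r, s}; δ(t,a) = {p, q}.
Union: {p, q, r, s, t}.
After a: {p, q, r, s, t}.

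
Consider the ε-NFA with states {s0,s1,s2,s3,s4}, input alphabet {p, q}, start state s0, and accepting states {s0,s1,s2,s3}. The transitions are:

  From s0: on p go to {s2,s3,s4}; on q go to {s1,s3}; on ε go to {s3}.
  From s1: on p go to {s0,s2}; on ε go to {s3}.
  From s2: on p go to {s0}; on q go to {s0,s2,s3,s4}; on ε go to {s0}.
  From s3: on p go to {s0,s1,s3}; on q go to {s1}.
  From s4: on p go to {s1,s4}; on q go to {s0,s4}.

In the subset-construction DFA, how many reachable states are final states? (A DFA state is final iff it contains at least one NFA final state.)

4

Start state of the DFA: {s0,s3} (ε-closure of the NFA start).
{s0,s3} --p--> {s0,s1,s2,s3,s4}  [new]
{s0,s3} --q--> {s1,s3}  [new]
{s0,s1,s2,s3,s4} --p--> {s0,s1,s2,s3,s4}  [seen]
{s0,s1,s2,s3,s4} --q--> {s0,s1,s2,s3,s4}  [seen]
{s1,s3} --p--> {s0,s1,s2,s3}  [new]
{s1,s3} --q--> {s1,s3}  [seen]
{s0,s1,s2,s3} --p--> {s0,s1,s2,s3,s4}  [seen]
{s0,s1,s2,s3} --q--> {s0,s1,s2,s3,s4}  [seen]
Reachable DFA states: {s0,s3}, {s0,s1,s2,s3,s4}, {s1,s3}, {s0,s1,s2,s3}.
Accepting DFA states (contain an NFA accepting state): {s0,s3}, {s0,s1,s2,s3,s4}, {s1,s3}, {s0,s1,s2,s3}.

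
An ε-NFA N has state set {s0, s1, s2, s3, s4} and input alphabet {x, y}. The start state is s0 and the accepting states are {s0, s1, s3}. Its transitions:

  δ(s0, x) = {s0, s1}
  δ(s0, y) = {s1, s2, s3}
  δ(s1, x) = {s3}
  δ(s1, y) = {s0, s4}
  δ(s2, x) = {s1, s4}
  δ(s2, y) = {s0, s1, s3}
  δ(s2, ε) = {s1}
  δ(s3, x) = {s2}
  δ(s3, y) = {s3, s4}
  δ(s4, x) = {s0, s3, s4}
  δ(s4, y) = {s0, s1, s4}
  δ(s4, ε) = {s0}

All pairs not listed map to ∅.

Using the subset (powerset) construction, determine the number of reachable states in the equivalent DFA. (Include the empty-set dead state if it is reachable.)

Start state of the DFA: {s0} (ε-closure of the NFA start).
{s0} --x--> {s0, s1}  [new]
{s0} --y--> {s1, s2, s3}  [new]
{s0, s1} --x--> {s0, s1, s3}  [new]
{s0, s1} --y--> {s0, s1, s2, s3, s4}  [new]
{s1, s2, s3} --x--> {s0, s1, s2, s3, s4}  [seen]
{s1, s2, s3} --y--> {s0, s1, s3, s4}  [new]
{s0, s1, s3} --x--> {s0, s1, s2, s3}  [new]
{s0, s1, s3} --y--> {s0, s1, s2, s3, s4}  [seen]
{s0, s1, s2, s3, s4} --x--> {s0, s1, s2, s3, s4}  [seen]
{s0, s1, s2, s3, s4} --y--> {s0, s1, s2, s3, s4}  [seen]
{s0, s1, s3, s4} --x--> {s0, s1, s2, s3, s4}  [seen]
{s0, s1, s3, s4} --y--> {s0, s1, s2, s3, s4}  [seen]
{s0, s1, s2, s3} --x--> {s0, s1, s2, s3, s4}  [seen]
{s0, s1, s2, s3} --y--> {s0, s1, s2, s3, s4}  [seen]
Reachable DFA states: {s0}, {s0, s1}, {s1, s2, s3}, {s0, s1, s3}, {s0, s1, s2, s3, s4}, {s0, s1, s3, s4}, {s0, s1, s2, s3}.

7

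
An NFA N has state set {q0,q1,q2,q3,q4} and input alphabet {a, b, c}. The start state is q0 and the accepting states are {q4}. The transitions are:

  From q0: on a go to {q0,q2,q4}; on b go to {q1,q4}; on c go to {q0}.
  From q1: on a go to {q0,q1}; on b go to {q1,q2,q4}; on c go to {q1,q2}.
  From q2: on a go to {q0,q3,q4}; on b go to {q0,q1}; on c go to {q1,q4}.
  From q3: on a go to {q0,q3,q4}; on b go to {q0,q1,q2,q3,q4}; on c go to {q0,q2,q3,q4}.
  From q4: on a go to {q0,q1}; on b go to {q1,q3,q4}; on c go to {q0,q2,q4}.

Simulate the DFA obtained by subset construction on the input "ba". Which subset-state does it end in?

{q0,q1}

Start: {q0}.
δ(q0,b) = {q1,q4}.
Union: {q1,q4}.
After b: {q1,q4}.
δ(q1,a) = {q0,q1}; δ(q4,a) = {q0,q1}.
Union: {q0,q1}.
After a: {q0,q1}.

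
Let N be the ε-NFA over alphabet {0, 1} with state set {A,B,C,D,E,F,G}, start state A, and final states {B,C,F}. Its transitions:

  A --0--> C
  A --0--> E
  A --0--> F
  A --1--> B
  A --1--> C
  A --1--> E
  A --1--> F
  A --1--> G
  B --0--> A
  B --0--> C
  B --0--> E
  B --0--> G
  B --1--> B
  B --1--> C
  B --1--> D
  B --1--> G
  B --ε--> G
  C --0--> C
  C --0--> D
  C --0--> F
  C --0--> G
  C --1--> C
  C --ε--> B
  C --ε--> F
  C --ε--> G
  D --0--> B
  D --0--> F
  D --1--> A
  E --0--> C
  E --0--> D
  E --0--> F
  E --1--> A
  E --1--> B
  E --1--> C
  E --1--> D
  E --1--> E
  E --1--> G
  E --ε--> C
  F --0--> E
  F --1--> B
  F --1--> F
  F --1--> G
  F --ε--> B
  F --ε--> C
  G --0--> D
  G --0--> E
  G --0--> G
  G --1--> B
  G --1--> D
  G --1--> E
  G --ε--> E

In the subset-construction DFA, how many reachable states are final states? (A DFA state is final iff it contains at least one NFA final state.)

Start state of the DFA: {A} (ε-closure of the NFA start).
{A} --0--> {B,C,E,F,G}  [new]
{A} --1--> {B,C,E,F,G}  [seen]
{B,C,E,F,G} --0--> {A,B,C,D,E,F,G}  [new]
{B,C,E,F,G} --1--> {A,B,C,D,E,F,G}  [seen]
{A,B,C,D,E,F,G} --0--> {A,B,C,D,E,F,G}  [seen]
{A,B,C,D,E,F,G} --1--> {A,B,C,D,E,F,G}  [seen]
Reachable DFA states: {A}, {B,C,E,F,G}, {A,B,C,D,E,F,G}.
Accepting DFA states (contain an NFA accepting state): {B,C,E,F,G}, {A,B,C,D,E,F,G}.

2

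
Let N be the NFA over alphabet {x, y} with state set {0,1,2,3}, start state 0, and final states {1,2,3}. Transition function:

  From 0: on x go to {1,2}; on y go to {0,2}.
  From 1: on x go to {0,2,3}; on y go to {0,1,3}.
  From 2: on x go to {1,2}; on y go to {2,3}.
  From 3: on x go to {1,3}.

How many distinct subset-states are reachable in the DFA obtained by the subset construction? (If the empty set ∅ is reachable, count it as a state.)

Start state of the DFA: {0}.
{0} --x--> {1,2}  [new]
{0} --y--> {0,2}  [new]
{1,2} --x--> {0,1,2,3}  [new]
{1,2} --y--> {0,1,2,3}  [seen]
{0,2} --x--> {1,2}  [seen]
{0,2} --y--> {0,2,3}  [new]
{0,1,2,3} --x--> {0,1,2,3}  [seen]
{0,1,2,3} --y--> {0,1,2,3}  [seen]
{0,2,3} --x--> {1,2,3}  [new]
{0,2,3} --y--> {0,2,3}  [seen]
{1,2,3} --x--> {0,1,2,3}  [seen]
{1,2,3} --y--> {0,1,2,3}  [seen]
Reachable DFA states: {0}, {1,2}, {0,2}, {0,1,2,3}, {0,2,3}, {1,2,3}.

6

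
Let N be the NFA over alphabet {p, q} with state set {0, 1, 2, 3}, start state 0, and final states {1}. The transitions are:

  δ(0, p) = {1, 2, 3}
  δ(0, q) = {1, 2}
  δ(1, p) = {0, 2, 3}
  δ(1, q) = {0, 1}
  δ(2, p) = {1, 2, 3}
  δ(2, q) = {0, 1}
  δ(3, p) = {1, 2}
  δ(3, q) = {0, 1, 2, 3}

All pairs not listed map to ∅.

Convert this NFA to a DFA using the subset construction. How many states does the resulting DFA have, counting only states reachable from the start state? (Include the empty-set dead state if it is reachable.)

Start state of the DFA: {0}.
{0} --p--> {1, 2, 3}  [new]
{0} --q--> {1, 2}  [new]
{1, 2, 3} --p--> {0, 1, 2, 3}  [new]
{1, 2, 3} --q--> {0, 1, 2, 3}  [seen]
{1, 2} --p--> {0, 1, 2, 3}  [seen]
{1, 2} --q--> {0, 1}  [new]
{0, 1, 2, 3} --p--> {0, 1, 2, 3}  [seen]
{0, 1, 2, 3} --q--> {0, 1, 2, 3}  [seen]
{0, 1} --p--> {0, 1, 2, 3}  [seen]
{0, 1} --q--> {0, 1, 2}  [new]
{0, 1, 2} --p--> {0, 1, 2, 3}  [seen]
{0, 1, 2} --q--> {0, 1, 2}  [seen]
Reachable DFA states: {0}, {1, 2, 3}, {1, 2}, {0, 1, 2, 3}, {0, 1}, {0, 1, 2}.

6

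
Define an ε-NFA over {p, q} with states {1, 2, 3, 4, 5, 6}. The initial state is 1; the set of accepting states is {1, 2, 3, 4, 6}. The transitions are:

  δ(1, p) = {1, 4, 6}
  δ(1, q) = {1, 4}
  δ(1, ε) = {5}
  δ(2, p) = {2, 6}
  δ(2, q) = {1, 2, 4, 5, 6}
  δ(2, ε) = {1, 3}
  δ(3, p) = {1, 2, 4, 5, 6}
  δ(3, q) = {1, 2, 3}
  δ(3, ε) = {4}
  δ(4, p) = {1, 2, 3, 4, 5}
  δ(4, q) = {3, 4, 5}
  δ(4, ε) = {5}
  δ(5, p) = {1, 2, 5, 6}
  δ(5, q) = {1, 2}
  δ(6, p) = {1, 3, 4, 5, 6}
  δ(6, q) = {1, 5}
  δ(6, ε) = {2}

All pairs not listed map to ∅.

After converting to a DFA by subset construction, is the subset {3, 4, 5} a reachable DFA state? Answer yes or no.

no

Start state of the DFA: {1, 5} (ε-closure of the NFA start).
{1, 5} --p--> {1, 2, 3, 4, 5, 6}  [new]
{1, 5} --q--> {1, 2, 3, 4, 5}  [new]
{1, 2, 3, 4, 5, 6} --p--> {1, 2, 3, 4, 5, 6}  [seen]
{1, 2, 3, 4, 5, 6} --q--> {1, 2, 3, 4, 5, 6}  [seen]
{1, 2, 3, 4, 5} --p--> {1, 2, 3, 4, 5, 6}  [seen]
{1, 2, 3, 4, 5} --q--> {1, 2, 3, 4, 5, 6}  [seen]
Reachable DFA states: {1, 5}, {1, 2, 3, 4, 5, 6}, {1, 2, 3, 4, 5}.
{3, 4, 5} is not among them.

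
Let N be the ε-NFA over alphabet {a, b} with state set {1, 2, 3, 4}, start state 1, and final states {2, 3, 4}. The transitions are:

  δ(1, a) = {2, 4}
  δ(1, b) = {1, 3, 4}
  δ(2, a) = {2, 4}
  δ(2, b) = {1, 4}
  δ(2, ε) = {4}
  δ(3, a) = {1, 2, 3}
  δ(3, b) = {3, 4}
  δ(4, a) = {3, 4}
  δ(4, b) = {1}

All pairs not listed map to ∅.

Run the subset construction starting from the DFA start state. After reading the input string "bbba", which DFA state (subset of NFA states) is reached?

{1, 2, 3, 4}

Start: {1}.
δ(1,b) = {1, 3, 4}.
Union: {1, 3, 4}.
After b: {1, 3, 4}.
δ(1,b) = {1, 3, 4}; δ(3,b) = {3, 4}; δ(4,b) = {1}.
Union: {1, 3, 4}.
After b: {1, 3, 4}.
δ(1,b) = {1, 3, 4}; δ(3,b) = {3, 4}; δ(4,b) = {1}.
Union: {1, 3, 4}.
After b: {1, 3, 4}.
δ(1,a) = {2, 4}; δ(3,a) = {1, 2, 3}; δ(4,a) = {3, 4}.
Union: {1, 2, 3, 4}.
After a: {1, 2, 3, 4}.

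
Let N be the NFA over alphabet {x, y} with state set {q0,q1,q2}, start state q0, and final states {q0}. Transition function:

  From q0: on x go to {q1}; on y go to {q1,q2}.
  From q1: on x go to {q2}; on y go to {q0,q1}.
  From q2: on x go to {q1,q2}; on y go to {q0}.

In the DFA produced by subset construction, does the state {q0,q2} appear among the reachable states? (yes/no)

no

Start state of the DFA: {q0}.
{q0} --x--> {q1}  [new]
{q0} --y--> {q1,q2}  [new]
{q1} --x--> {q2}  [new]
{q1} --y--> {q0,q1}  [new]
{q1,q2} --x--> {q1,q2}  [seen]
{q1,q2} --y--> {q0,q1}  [seen]
{q2} --x--> {q1,q2}  [seen]
{q2} --y--> {q0}  [seen]
{q0,q1} --x--> {q1,q2}  [seen]
{q0,q1} --y--> {q0,q1,q2}  [new]
{q0,q1,q2} --x--> {q1,q2}  [seen]
{q0,q1,q2} --y--> {q0,q1,q2}  [seen]
Reachable DFA states: {q0}, {q1}, {q1,q2}, {q2}, {q0,q1}, {q0,q1,q2}.
{q0,q2} is not among them.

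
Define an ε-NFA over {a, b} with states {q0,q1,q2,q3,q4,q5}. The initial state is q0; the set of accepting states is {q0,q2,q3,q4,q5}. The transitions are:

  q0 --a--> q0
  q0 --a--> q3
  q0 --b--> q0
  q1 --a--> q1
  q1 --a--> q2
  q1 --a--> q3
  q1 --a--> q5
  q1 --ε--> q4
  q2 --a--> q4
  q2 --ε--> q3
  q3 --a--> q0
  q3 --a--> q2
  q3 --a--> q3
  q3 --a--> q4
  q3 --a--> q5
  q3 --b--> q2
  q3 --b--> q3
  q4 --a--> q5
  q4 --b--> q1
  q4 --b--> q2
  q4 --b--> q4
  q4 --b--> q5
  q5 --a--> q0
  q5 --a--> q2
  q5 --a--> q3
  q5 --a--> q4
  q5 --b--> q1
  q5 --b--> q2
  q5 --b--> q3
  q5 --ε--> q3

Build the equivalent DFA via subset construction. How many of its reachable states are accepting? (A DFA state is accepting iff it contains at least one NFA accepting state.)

5

Start state of the DFA: {q0} (ε-closure of the NFA start).
{q0} --a--> {q0,q3}  [new]
{q0} --b--> {q0}  [seen]
{q0,q3} --a--> {q0,q2,q3,q4,q5}  [new]
{q0,q3} --b--> {q0,q2,q3}  [new]
{q0,q2,q3,q4,q5} --a--> {q0,q2,q3,q4,q5}  [seen]
{q0,q2,q3,q4,q5} --b--> {q0,q1,q2,q3,q4,q5}  [new]
{q0,q2,q3} --a--> {q0,q2,q3,q4,q5}  [seen]
{q0,q2,q3} --b--> {q0,q2,q3}  [seen]
{q0,q1,q2,q3,q4,q5} --a--> {q0,q1,q2,q3,q4,q5}  [seen]
{q0,q1,q2,q3,q4,q5} --b--> {q0,q1,q2,q3,q4,q5}  [seen]
Reachable DFA states: {q0}, {q0,q3}, {q0,q2,q3,q4,q5}, {q0,q2,q3}, {q0,q1,q2,q3,q4,q5}.
Accepting DFA states (contain an NFA accepting state): {q0}, {q0,q3}, {q0,q2,q3,q4,q5}, {q0,q2,q3}, {q0,q1,q2,q3,q4,q5}.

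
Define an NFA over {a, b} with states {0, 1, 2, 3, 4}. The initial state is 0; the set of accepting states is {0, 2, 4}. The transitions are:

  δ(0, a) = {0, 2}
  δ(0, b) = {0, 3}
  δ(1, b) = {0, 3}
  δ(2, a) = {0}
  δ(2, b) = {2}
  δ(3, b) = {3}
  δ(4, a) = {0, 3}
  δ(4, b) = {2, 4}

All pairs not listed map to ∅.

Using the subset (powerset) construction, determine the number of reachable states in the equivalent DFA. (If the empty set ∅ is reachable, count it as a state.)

Start state of the DFA: {0}.
{0} --a--> {0, 2}  [new]
{0} --b--> {0, 3}  [new]
{0, 2} --a--> {0, 2}  [seen]
{0, 2} --b--> {0, 2, 3}  [new]
{0, 3} --a--> {0, 2}  [seen]
{0, 3} --b--> {0, 3}  [seen]
{0, 2, 3} --a--> {0, 2}  [seen]
{0, 2, 3} --b--> {0, 2, 3}  [seen]
Reachable DFA states: {0}, {0, 2}, {0, 3}, {0, 2, 3}.

4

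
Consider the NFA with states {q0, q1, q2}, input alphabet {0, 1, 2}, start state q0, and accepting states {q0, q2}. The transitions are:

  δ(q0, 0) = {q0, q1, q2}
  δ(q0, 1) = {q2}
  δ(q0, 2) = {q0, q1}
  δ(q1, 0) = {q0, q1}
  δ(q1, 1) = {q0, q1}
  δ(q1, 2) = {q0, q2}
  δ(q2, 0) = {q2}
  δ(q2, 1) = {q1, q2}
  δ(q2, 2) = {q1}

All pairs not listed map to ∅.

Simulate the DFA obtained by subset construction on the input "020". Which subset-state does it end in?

{q0, q1, q2}

Start: {q0}.
δ(q0,0) = {q0, q1, q2}.
Union: {q0, q1, q2}.
After 0: {q0, q1, q2}.
δ(q0,2) = {q0, q1}; δ(q1,2) = {q0, q2}; δ(q2,2) = {q1}.
Union: {q0, q1, q2}.
After 2: {q0, q1, q2}.
δ(q0,0) = {q0, q1, q2}; δ(q1,0) = {q0, q1}; δ(q2,0) = {q2}.
Union: {q0, q1, q2}.
After 0: {q0, q1, q2}.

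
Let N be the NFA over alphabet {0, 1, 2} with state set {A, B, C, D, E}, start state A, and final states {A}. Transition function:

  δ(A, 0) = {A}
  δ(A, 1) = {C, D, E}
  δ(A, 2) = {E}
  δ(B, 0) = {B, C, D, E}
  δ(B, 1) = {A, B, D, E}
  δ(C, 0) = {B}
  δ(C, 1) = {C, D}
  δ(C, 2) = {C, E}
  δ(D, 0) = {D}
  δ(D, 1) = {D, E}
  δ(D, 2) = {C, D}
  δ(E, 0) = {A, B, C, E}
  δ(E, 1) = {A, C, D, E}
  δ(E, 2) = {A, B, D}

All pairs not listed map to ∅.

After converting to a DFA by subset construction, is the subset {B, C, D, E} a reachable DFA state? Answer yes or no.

Start state of the DFA: {A}.
{A} --0--> {A}  [seen]
{A} --1--> {C, D, E}  [new]
{A} --2--> {E}  [new]
{C, D, E} --0--> {A, B, C, D, E}  [new]
{C, D, E} --1--> {A, C, D, E}  [new]
{C, D, E} --2--> {A, B, C, D, E}  [seen]
{E} --0--> {A, B, C, E}  [new]
{E} --1--> {A, C, D, E}  [seen]
{E} --2--> {A, B, D}  [new]
{A, B, C, D, E} --0--> {A, B, C, D, E}  [seen]
{A, B, C, D, E} --1--> {A, B, C, D, E}  [seen]
{A, B, C, D, E} --2--> {A, B, C, D, E}  [seen]
{A, C, D, E} --0--> {A, B, C, D, E}  [seen]
{A, C, D, E} --1--> {A, C, D, E}  [seen]
{A, C, D, E} --2--> {A, B, C, D, E}  [seen]
{A, B, C, E} --0--> {A, B, C, D, E}  [seen]
{A, B, C, E} --1--> {A, B, C, D, E}  [seen]
{A, B, C, E} --2--> {A, B, C, D, E}  [seen]
{A, B, D} --0--> {A, B, C, D, E}  [seen]
{A, B, D} --1--> {A, B, C, D, E}  [seen]
{A, B, D} --2--> {C, D, E}  [seen]
Reachable DFA states: {A}, {C, D, E}, {E}, {A, B, C, D, E}, {A, C, D, E}, {A, B, C, E}, {A, B, D}.
{B, C, D, E} is not among them.

no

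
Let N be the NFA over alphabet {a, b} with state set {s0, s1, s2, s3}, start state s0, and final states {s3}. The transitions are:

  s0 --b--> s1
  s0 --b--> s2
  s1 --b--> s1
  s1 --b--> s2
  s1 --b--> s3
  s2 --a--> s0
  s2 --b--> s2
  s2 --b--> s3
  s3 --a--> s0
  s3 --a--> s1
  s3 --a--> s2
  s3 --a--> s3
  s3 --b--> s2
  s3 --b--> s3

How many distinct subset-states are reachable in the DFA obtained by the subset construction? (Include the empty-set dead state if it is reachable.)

Start state of the DFA: {s0}.
{s0} --a--> ∅  [new]
{s0} --b--> {s1, s2}  [new]
∅ --a--> ∅  [seen]
∅ --b--> ∅  [seen]
{s1, s2} --a--> {s0}  [seen]
{s1, s2} --b--> {s1, s2, s3}  [new]
{s1, s2, s3} --a--> {s0, s1, s2, s3}  [new]
{s1, s2, s3} --b--> {s1, s2, s3}  [seen]
{s0, s1, s2, s3} --a--> {s0, s1, s2, s3}  [seen]
{s0, s1, s2, s3} --b--> {s1, s2, s3}  [seen]
Reachable DFA states: {s0}, ∅, {s1, s2}, {s1, s2, s3}, {s0, s1, s2, s3}.

5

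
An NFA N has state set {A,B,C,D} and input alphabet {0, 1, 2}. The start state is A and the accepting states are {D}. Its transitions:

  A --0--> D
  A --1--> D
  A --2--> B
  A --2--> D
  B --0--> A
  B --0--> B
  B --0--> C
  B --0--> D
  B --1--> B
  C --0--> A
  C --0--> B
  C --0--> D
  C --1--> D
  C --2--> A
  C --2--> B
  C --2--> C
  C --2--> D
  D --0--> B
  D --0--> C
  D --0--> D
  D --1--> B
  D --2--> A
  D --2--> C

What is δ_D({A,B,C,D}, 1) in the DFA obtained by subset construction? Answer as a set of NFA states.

{B,D}

δ(A,1) = {D}; δ(B,1) = {B}; δ(C,1) = {D}; δ(D,1) = {B}.
Union: {B,D}.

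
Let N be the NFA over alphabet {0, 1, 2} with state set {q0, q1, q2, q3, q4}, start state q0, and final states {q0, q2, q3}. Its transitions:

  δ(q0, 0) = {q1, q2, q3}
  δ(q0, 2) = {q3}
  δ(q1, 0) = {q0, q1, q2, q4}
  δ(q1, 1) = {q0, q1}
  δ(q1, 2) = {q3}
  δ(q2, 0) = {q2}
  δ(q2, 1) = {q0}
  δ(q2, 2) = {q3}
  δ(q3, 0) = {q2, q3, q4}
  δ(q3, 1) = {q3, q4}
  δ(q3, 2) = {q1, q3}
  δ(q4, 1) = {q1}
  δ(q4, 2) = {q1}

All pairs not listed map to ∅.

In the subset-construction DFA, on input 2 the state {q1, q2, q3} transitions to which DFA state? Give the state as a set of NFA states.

δ(q1,2) = {q3}; δ(q2,2) = {q3}; δ(q3,2) = {q1, q3}.
Union: {q1, q3}.

{q1, q3}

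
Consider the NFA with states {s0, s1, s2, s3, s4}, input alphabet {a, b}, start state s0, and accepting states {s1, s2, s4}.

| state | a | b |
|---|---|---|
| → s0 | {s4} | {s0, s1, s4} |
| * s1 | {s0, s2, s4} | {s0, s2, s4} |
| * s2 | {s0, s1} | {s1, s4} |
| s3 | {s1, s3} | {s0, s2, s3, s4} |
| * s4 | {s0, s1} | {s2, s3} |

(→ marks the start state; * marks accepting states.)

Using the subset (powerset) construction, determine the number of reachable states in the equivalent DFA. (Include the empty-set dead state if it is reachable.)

9

Start state of the DFA: {s0}.
{s0} --a--> {s4}  [new]
{s0} --b--> {s0, s1, s4}  [new]
{s4} --a--> {s0, s1}  [new]
{s4} --b--> {s2, s3}  [new]
{s0, s1, s4} --a--> {s0, s1, s2, s4}  [new]
{s0, s1, s4} --b--> {s0, s1, s2, s3, s4}  [new]
{s0, s1} --a--> {s0, s2, s4}  [new]
{s0, s1} --b--> {s0, s1, s2, s4}  [seen]
{s2, s3} --a--> {s0, s1, s3}  [new]
{s2, s3} --b--> {s0, s1, s2, s3, s4}  [seen]
{s0, s1, s2, s4} --a--> {s0, s1, s2, s4}  [seen]
{s0, s1, s2, s4} --b--> {s0, s1, s2, s3, s4}  [seen]
{s0, s1, s2, s3, s4} --a--> {s0, s1, s2, s3, s4}  [seen]
{s0, s1, s2, s3, s4} --b--> {s0, s1, s2, s3, s4}  [seen]
{s0, s2, s4} --a--> {s0, s1, s4}  [seen]
{s0, s2, s4} --b--> {s0, s1, s2, s3, s4}  [seen]
{s0, s1, s3} --a--> {s0, s1, s2, s3, s4}  [seen]
{s0, s1, s3} --b--> {s0, s1, s2, s3, s4}  [seen]
Reachable DFA states: {s0}, {s4}, {s0, s1, s4}, {s0, s1}, {s2, s3}, {s0, s1, s2, s4}, {s0, s1, s2, s3, s4}, {s0, s2, s4}, {s0, s1, s3}.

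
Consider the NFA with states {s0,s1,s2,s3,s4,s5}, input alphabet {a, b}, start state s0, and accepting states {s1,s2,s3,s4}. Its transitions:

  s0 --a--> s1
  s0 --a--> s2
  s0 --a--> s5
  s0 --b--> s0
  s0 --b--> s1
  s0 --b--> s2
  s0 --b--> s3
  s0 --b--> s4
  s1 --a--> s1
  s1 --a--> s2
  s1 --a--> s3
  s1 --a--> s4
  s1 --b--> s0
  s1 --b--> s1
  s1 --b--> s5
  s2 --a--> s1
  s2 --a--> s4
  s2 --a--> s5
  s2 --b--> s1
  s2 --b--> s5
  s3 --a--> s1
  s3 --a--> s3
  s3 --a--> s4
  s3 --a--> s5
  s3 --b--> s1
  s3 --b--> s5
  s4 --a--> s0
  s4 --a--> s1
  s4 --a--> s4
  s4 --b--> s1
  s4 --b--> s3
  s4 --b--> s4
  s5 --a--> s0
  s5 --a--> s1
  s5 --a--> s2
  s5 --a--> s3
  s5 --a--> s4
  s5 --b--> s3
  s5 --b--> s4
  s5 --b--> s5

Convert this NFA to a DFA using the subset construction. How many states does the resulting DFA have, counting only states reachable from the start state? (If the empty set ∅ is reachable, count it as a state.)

Start state of the DFA: {s0}.
{s0} --a--> {s1,s2,s5}  [new]
{s0} --b--> {s0,s1,s2,s3,s4}  [new]
{s1,s2,s5} --a--> {s0,s1,s2,s3,s4,s5}  [new]
{s1,s2,s5} --b--> {s0,s1,s3,s4,s5}  [new]
{s0,s1,s2,s3,s4} --a--> {s0,s1,s2,s3,s4,s5}  [seen]
{s0,s1,s2,s3,s4} --b--> {s0,s1,s2,s3,s4,s5}  [seen]
{s0,s1,s2,s3,s4,s5} --a--> {s0,s1,s2,s3,s4,s5}  [seen]
{s0,s1,s2,s3,s4,s5} --b--> {s0,s1,s2,s3,s4,s5}  [seen]
{s0,s1,s3,s4,s5} --a--> {s0,s1,s2,s3,s4,s5}  [seen]
{s0,s1,s3,s4,s5} --b--> {s0,s1,s2,s3,s4,s5}  [seen]
Reachable DFA states: {s0}, {s1,s2,s5}, {s0,s1,s2,s3,s4}, {s0,s1,s2,s3,s4,s5}, {s0,s1,s3,s4,s5}.

5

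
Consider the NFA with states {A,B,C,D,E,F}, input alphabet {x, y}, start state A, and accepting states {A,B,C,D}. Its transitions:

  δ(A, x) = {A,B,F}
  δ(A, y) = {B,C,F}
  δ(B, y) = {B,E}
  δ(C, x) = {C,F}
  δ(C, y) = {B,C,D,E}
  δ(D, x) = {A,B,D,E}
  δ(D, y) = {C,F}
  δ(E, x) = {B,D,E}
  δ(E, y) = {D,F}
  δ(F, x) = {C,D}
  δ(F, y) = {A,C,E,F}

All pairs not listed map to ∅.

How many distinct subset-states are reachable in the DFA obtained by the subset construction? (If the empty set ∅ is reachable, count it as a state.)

7

Start state of the DFA: {A}.
{A} --x--> {A,B,F}  [new]
{A} --y--> {B,C,F}  [new]
{A,B,F} --x--> {A,B,C,D,F}  [new]
{A,B,F} --y--> {A,B,C,E,F}  [new]
{B,C,F} --x--> {C,D,F}  [new]
{B,C,F} --y--> {A,B,C,D,E,F}  [new]
{A,B,C,D,F} --x--> {A,B,C,D,E,F}  [seen]
{A,B,C,D,F} --y--> {A,B,C,D,E,F}  [seen]
{A,B,C,E,F} --x--> {A,B,C,D,E,F}  [seen]
{A,B,C,E,F} --y--> {A,B,C,D,E,F}  [seen]
{C,D,F} --x--> {A,B,C,D,E,F}  [seen]
{C,D,F} --y--> {A,B,C,D,E,F}  [seen]
{A,B,C,D,E,F} --x--> {A,B,C,D,E,F}  [seen]
{A,B,C,D,E,F} --y--> {A,B,C,D,E,F}  [seen]
Reachable DFA states: {A}, {A,B,F}, {B,C,F}, {A,B,C,D,F}, {A,B,C,E,F}, {C,D,F}, {A,B,C,D,E,F}.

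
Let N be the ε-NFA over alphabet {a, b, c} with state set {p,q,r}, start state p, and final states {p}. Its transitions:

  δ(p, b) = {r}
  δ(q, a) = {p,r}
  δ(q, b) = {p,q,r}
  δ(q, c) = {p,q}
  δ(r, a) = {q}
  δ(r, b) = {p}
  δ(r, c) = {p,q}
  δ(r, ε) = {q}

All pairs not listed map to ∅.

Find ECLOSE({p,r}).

{p,q,r}

Begin with {p,r}.
r →ε {q}; add q.
ε-closure = {p,q,r}.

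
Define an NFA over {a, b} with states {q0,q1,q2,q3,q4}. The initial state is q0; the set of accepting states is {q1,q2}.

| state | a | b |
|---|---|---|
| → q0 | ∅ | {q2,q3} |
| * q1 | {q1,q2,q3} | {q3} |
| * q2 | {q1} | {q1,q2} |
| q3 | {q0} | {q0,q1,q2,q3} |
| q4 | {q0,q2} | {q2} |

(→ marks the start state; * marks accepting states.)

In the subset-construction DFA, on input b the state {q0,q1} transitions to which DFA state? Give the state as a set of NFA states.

δ(q0,b) = {q2,q3}; δ(q1,b) = {q3}.
Union: {q2,q3}.

{q2,q3}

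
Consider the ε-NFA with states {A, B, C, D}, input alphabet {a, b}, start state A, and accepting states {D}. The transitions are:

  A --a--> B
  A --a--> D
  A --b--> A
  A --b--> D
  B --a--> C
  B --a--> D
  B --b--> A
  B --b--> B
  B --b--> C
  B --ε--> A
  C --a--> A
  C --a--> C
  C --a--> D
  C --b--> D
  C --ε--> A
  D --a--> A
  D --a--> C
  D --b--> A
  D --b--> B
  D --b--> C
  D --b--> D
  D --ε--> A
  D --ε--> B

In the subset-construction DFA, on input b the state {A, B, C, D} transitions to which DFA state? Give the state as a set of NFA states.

δ(A,b) = {A, D}; δ(B,b) = {A, B, C}; δ(C,b) = {D}; δ(D,b) = {A, B, C, D}.
Union: {A, B, C, D}.

{A, B, C, D}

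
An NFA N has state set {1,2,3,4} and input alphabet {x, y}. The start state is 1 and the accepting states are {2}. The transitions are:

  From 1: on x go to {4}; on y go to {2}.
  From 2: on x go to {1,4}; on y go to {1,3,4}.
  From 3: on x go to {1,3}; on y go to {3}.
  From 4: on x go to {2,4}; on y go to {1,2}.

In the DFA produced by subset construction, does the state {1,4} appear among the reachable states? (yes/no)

yes

Start state of the DFA: {1}.
{1} --x--> {4}  [new]
{1} --y--> {2}  [new]
{4} --x--> {2,4}  [new]
{4} --y--> {1,2}  [new]
{2} --x--> {1,4}  [new]
{2} --y--> {1,3,4}  [new]
{2,4} --x--> {1,2,4}  [new]
{2,4} --y--> {1,2,3,4}  [new]
{1,2} --x--> {1,4}  [seen]
{1,2} --y--> {1,2,3,4}  [seen]
{1,4} --x--> {2,4}  [seen]
{1,4} --y--> {1,2}  [seen]
{1,3,4} --x--> {1,2,3,4}  [seen]
{1,3,4} --y--> {1,2,3}  [new]
{1,2,4} --x--> {1,2,4}  [seen]
{1,2,4} --y--> {1,2,3,4}  [seen]
{1,2,3,4} --x--> {1,2,3,4}  [seen]
{1,2,3,4} --y--> {1,2,3,4}  [seen]
{1,2,3} --x--> {1,3,4}  [seen]
{1,2,3} --y--> {1,2,3,4}  [seen]
Reachable DFA states: {1}, {4}, {2}, {2,4}, {1,2}, {1,4}, {1,3,4}, {1,2,4}, {1,2,3,4}, {1,2,3}.
{1,4} is among them.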